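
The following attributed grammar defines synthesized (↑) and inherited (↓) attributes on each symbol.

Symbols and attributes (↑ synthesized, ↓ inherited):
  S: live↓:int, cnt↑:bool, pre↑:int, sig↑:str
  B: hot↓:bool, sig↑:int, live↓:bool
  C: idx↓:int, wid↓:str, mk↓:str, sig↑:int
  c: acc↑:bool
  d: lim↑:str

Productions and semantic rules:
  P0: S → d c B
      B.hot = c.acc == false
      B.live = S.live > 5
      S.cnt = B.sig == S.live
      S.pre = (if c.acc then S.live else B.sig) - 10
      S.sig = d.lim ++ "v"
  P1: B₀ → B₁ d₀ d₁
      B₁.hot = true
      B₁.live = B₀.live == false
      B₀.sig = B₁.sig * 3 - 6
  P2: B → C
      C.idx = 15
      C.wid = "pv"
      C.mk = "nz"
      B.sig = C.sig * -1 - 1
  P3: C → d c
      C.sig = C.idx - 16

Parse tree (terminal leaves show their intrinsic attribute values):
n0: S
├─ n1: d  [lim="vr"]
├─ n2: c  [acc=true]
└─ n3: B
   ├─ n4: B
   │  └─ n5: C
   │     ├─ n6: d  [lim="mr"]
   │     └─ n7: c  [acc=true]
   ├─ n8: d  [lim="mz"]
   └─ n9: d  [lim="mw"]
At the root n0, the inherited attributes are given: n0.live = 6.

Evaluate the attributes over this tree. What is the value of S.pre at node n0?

1. n0.live = 6  [given at root]
2. n1.lim = "vr"  [terminal]
3. n2.acc = true  [terminal]
4. n3.hot = false  [c.acc == false]
5. n3.live = true  [S.live > 5]
6. n4.hot = true  [true]
7. n4.live = false  [B₀.live == false]
8. n5.idx = 15  [15]
9. n5.wid = "pv"  ["pv"]
10. n5.mk = "nz"  ["nz"]
11. n6.lim = "mr"  [terminal]
12. n7.acc = true  [terminal]
13. n5.sig = -1  [C.idx - 16]
14. n4.sig = 0  [C.sig * -1 - 1]
15. n8.lim = "mz"  [terminal]
16. n9.lim = "mw"  [terminal]
17. n3.sig = -6  [B₁.sig * 3 - 6]
18. n0.cnt = false  [B.sig == S.live]
19. n0.pre = -4  [(if c.acc then S.live else B.sig) - 10]
20. n0.sig = "vrv"  [d.lim ++ "v"]

-4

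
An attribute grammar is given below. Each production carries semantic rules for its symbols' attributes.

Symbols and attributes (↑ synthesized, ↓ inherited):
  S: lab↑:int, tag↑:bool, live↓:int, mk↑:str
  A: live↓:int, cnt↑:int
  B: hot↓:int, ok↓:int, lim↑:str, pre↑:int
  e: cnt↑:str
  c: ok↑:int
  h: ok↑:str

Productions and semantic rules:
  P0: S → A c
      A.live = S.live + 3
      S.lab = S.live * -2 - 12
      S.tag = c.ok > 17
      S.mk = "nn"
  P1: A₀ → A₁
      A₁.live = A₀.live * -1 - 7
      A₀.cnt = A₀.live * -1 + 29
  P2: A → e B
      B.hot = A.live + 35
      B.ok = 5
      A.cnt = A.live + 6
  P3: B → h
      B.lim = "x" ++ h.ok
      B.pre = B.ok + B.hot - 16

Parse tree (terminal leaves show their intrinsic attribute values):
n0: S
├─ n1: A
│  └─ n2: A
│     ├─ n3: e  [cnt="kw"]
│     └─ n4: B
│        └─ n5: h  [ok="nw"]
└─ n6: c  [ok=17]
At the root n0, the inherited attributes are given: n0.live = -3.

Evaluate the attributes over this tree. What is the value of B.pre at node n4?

1. n0.live = -3  [given at root]
2. n1.live = 0  [S.live + 3]
3. n2.live = -7  [A₀.live * -1 - 7]
4. n3.cnt = "kw"  [terminal]
5. n4.hot = 28  [A.live + 35]
6. n4.ok = 5  [5]
7. n5.ok = "nw"  [terminal]
8. n4.lim = "xnw"  ["x" ++ h.ok]
9. n4.pre = 17  [B.ok + B.hot - 16]
10. n2.cnt = -1  [A.live + 6]
11. n1.cnt = 29  [A₀.live * -1 + 29]
12. n6.ok = 17  [terminal]
13. n0.lab = -6  [S.live * -2 - 12]
14. n0.tag = false  [c.ok > 17]
15. n0.mk = "nn"  ["nn"]

17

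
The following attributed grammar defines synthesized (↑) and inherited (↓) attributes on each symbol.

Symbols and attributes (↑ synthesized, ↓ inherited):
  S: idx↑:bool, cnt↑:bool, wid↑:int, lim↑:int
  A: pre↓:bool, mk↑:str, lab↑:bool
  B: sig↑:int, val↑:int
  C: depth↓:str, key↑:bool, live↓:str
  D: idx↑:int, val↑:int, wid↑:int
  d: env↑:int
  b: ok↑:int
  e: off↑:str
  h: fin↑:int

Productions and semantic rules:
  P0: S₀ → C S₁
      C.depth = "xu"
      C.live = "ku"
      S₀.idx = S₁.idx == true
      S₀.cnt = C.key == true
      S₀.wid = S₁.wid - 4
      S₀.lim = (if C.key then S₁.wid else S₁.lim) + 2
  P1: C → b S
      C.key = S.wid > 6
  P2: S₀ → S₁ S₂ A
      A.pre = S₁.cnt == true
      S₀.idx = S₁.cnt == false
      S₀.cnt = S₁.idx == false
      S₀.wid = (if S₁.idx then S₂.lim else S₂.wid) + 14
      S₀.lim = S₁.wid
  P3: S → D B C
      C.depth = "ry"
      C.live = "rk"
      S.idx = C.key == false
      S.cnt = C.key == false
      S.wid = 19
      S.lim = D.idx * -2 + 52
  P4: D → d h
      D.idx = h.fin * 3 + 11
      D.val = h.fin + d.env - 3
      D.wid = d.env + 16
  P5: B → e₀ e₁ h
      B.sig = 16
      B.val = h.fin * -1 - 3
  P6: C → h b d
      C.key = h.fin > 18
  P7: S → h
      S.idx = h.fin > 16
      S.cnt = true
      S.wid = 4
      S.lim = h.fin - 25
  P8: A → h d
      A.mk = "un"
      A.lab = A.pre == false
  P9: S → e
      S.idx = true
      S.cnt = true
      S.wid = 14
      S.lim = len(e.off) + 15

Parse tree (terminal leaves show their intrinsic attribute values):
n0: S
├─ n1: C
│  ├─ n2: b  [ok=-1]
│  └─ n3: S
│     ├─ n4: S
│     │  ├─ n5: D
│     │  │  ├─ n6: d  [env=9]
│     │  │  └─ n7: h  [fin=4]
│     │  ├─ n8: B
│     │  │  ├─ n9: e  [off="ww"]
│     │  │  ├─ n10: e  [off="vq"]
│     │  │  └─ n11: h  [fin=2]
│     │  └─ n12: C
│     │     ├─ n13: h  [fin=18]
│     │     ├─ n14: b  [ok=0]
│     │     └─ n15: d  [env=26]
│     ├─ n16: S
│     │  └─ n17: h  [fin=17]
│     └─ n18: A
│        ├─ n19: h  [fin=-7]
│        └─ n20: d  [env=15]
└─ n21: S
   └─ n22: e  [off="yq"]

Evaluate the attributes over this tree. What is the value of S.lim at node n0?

19

1. n1.depth = "xu"  ["xu"]
2. n1.live = "ku"  ["ku"]
3. n2.ok = -1  [terminal]
4. n6.env = 9  [terminal]
5. n7.fin = 4  [terminal]
6. n5.idx = 23  [h.fin * 3 + 11]
7. n5.val = 10  [h.fin + d.env - 3]
8. n5.wid = 25  [d.env + 16]
9. n9.off = "ww"  [terminal]
10. n10.off = "vq"  [terminal]
11. n11.fin = 2  [terminal]
12. n8.sig = 16  [16]
13. n8.val = -5  [h.fin * -1 - 3]
14. n12.depth = "ry"  ["ry"]
15. n12.live = "rk"  ["rk"]
16. n13.fin = 18  [terminal]
17. n14.ok = 0  [terminal]
18. n15.env = 26  [terminal]
19. n12.key = false  [h.fin > 18]
20. n4.idx = true  [C.key == false]
21. n4.cnt = true  [C.key == false]
22. n4.wid = 19  [19]
23. n4.lim = 6  [D.idx * -2 + 52]
24. n17.fin = 17  [terminal]
25. n16.idx = true  [h.fin > 16]
26. n16.cnt = true  [true]
27. n16.wid = 4  [4]
28. n16.lim = -8  [h.fin - 25]
29. n18.pre = true  [S₁.cnt == true]
30. n19.fin = -7  [terminal]
31. n20.env = 15  [terminal]
32. n18.mk = "un"  ["un"]
33. n18.lab = false  [A.pre == false]
34. n3.idx = false  [S₁.cnt == false]
35. n3.cnt = false  [S₁.idx == false]
36. n3.wid = 6  [(if S₁.idx then S₂.lim else S₂.wid) + 14]
37. n3.lim = 19  [S₁.wid]
38. n1.key = false  [S.wid > 6]
39. n22.off = "yq"  [terminal]
40. n21.idx = true  [true]
41. n21.cnt = true  [true]
42. n21.wid = 14  [14]
43. n21.lim = 17  [len(e.off) + 15]
44. n0.idx = true  [S₁.idx == true]
45. n0.cnt = false  [C.key == true]
46. n0.wid = 10  [S₁.wid - 4]
47. n0.lim = 19  [(if C.key then S₁.wid else S₁.lim) + 2]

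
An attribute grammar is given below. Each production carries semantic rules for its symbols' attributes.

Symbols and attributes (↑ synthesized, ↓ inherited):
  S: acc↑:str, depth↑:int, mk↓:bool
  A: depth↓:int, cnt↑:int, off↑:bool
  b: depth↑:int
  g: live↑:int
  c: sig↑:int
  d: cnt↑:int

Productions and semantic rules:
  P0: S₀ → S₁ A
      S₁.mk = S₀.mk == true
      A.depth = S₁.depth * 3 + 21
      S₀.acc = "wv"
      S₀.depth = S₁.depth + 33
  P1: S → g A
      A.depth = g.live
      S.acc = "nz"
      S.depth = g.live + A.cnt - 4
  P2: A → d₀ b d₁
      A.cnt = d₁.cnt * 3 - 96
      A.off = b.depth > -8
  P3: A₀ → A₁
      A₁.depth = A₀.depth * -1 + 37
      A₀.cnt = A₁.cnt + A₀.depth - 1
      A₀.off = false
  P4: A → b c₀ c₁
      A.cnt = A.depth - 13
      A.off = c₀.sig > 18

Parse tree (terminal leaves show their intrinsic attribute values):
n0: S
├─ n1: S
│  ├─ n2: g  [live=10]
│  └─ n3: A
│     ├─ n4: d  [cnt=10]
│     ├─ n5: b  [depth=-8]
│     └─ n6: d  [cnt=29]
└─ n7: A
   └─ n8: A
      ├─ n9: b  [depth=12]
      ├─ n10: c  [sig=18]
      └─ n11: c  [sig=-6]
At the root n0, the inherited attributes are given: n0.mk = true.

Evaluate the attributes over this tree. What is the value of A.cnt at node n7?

1. n0.mk = true  [given at root]
2. n1.mk = true  [S₀.mk == true]
3. n2.live = 10  [terminal]
4. n3.depth = 10  [g.live]
5. n4.cnt = 10  [terminal]
6. n5.depth = -8  [terminal]
7. n6.cnt = 29  [terminal]
8. n3.cnt = -9  [d₁.cnt * 3 - 96]
9. n3.off = false  [b.depth > -8]
10. n1.acc = "nz"  ["nz"]
11. n1.depth = -3  [g.live + A.cnt - 4]
12. n7.depth = 12  [S₁.depth * 3 + 21]
13. n8.depth = 25  [A₀.depth * -1 + 37]
14. n9.depth = 12  [terminal]
15. n10.sig = 18  [terminal]
16. n11.sig = -6  [terminal]
17. n8.cnt = 12  [A.depth - 13]
18. n8.off = false  [c₀.sig > 18]
19. n7.cnt = 23  [A₁.cnt + A₀.depth - 1]
20. n7.off = false  [false]
21. n0.acc = "wv"  ["wv"]
22. n0.depth = 30  [S₁.depth + 33]

23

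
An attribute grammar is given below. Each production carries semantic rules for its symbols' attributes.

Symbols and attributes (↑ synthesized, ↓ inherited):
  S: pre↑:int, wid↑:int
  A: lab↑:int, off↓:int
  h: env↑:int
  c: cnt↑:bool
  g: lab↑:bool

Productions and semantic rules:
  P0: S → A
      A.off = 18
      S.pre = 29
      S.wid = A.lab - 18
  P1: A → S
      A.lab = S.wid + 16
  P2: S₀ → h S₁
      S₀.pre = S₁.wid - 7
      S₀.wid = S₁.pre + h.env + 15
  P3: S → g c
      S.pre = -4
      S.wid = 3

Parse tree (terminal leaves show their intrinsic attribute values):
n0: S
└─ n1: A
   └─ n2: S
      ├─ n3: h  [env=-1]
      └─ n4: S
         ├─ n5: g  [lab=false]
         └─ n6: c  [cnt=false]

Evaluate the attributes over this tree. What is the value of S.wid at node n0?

8

1. n1.off = 18  [18]
2. n3.env = -1  [terminal]
3. n5.lab = false  [terminal]
4. n6.cnt = false  [terminal]
5. n4.pre = -4  [-4]
6. n4.wid = 3  [3]
7. n2.pre = -4  [S₁.wid - 7]
8. n2.wid = 10  [S₁.pre + h.env + 15]
9. n1.lab = 26  [S.wid + 16]
10. n0.pre = 29  [29]
11. n0.wid = 8  [A.lab - 18]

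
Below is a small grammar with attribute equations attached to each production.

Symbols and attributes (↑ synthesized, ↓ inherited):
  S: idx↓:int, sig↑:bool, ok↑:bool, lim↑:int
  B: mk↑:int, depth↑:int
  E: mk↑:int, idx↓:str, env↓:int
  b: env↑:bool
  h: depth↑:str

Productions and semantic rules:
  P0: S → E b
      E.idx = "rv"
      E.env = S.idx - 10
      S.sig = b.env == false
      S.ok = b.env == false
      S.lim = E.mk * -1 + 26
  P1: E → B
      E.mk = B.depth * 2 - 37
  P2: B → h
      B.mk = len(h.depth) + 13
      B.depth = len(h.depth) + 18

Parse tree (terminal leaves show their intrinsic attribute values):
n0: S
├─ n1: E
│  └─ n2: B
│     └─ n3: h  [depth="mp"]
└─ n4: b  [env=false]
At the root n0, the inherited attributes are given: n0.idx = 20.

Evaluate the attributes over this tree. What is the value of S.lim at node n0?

23

1. n0.idx = 20  [given at root]
2. n1.idx = "rv"  ["rv"]
3. n1.env = 10  [S.idx - 10]
4. n3.depth = "mp"  [terminal]
5. n2.mk = 15  [len(h.depth) + 13]
6. n2.depth = 20  [len(h.depth) + 18]
7. n1.mk = 3  [B.depth * 2 - 37]
8. n4.env = false  [terminal]
9. n0.sig = true  [b.env == false]
10. n0.ok = true  [b.env == false]
11. n0.lim = 23  [E.mk * -1 + 26]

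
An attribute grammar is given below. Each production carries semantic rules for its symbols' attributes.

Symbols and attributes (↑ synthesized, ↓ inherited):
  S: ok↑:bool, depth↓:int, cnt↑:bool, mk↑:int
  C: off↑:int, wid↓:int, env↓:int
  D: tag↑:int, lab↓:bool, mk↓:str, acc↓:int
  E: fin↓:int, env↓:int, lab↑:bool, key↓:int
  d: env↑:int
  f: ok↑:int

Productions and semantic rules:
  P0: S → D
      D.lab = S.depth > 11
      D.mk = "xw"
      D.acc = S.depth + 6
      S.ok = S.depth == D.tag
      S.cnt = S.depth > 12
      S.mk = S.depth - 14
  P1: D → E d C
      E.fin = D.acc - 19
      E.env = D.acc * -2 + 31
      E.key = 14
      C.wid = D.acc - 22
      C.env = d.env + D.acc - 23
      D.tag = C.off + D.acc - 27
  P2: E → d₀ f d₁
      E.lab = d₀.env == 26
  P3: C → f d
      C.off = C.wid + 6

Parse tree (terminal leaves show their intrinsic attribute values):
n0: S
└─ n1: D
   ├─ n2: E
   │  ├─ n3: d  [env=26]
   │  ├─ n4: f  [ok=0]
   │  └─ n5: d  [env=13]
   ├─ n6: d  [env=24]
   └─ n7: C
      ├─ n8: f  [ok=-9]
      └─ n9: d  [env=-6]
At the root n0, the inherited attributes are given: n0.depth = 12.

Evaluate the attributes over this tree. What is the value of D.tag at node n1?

-7

1. n0.depth = 12  [given at root]
2. n1.lab = true  [S.depth > 11]
3. n1.mk = "xw"  ["xw"]
4. n1.acc = 18  [S.depth + 6]
5. n2.fin = -1  [D.acc - 19]
6. n2.env = -5  [D.acc * -2 + 31]
7. n2.key = 14  [14]
8. n3.env = 26  [terminal]
9. n4.ok = 0  [terminal]
10. n5.env = 13  [terminal]
11. n2.lab = true  [d₀.env == 26]
12. n6.env = 24  [terminal]
13. n7.wid = -4  [D.acc - 22]
14. n7.env = 19  [d.env + D.acc - 23]
15. n8.ok = -9  [terminal]
16. n9.env = -6  [terminal]
17. n7.off = 2  [C.wid + 6]
18. n1.tag = -7  [C.off + D.acc - 27]
19. n0.ok = false  [S.depth == D.tag]
20. n0.cnt = false  [S.depth > 12]
21. n0.mk = -2  [S.depth - 14]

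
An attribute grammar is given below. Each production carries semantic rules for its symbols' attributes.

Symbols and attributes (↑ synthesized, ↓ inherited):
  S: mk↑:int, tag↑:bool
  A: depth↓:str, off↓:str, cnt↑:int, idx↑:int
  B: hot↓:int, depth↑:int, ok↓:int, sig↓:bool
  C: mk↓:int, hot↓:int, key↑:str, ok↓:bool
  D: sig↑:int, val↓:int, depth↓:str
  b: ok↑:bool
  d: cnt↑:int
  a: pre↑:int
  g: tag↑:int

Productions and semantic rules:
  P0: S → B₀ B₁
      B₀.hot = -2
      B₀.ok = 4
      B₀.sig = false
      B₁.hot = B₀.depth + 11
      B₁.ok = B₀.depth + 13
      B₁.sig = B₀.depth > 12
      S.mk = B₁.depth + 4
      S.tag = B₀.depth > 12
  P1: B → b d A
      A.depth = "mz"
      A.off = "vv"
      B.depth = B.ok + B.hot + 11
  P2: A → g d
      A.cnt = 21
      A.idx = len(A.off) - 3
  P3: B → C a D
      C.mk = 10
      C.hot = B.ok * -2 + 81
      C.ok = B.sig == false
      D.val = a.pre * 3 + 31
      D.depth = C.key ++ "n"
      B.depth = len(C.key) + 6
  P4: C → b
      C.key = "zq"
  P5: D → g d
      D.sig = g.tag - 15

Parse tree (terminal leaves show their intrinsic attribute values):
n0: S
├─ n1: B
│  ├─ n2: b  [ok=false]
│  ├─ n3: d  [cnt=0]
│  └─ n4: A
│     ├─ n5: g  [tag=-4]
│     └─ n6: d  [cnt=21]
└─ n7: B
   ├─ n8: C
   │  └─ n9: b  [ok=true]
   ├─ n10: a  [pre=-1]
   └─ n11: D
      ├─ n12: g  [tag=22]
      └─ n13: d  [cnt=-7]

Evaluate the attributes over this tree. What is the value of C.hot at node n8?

1. n1.hot = -2  [-2]
2. n1.ok = 4  [4]
3. n1.sig = false  [false]
4. n2.ok = false  [terminal]
5. n3.cnt = 0  [terminal]
6. n4.depth = "mz"  ["mz"]
7. n4.off = "vv"  ["vv"]
8. n5.tag = -4  [terminal]
9. n6.cnt = 21  [terminal]
10. n4.cnt = 21  [21]
11. n4.idx = -1  [len(A.off) - 3]
12. n1.depth = 13  [B.ok + B.hot + 11]
13. n7.hot = 24  [B₀.depth + 11]
14. n7.ok = 26  [B₀.depth + 13]
15. n7.sig = true  [B₀.depth > 12]
16. n8.mk = 10  [10]
17. n8.hot = 29  [B.ok * -2 + 81]
18. n8.ok = false  [B.sig == false]
19. n9.ok = true  [terminal]
20. n8.key = "zq"  ["zq"]
21. n10.pre = -1  [terminal]
22. n11.val = 28  [a.pre * 3 + 31]
23. n11.depth = "zqn"  [C.key ++ "n"]
24. n12.tag = 22  [terminal]
25. n13.cnt = -7  [terminal]
26. n11.sig = 7  [g.tag - 15]
27. n7.depth = 8  [len(C.key) + 6]
28. n0.mk = 12  [B₁.depth + 4]
29. n0.tag = true  [B₀.depth > 12]

29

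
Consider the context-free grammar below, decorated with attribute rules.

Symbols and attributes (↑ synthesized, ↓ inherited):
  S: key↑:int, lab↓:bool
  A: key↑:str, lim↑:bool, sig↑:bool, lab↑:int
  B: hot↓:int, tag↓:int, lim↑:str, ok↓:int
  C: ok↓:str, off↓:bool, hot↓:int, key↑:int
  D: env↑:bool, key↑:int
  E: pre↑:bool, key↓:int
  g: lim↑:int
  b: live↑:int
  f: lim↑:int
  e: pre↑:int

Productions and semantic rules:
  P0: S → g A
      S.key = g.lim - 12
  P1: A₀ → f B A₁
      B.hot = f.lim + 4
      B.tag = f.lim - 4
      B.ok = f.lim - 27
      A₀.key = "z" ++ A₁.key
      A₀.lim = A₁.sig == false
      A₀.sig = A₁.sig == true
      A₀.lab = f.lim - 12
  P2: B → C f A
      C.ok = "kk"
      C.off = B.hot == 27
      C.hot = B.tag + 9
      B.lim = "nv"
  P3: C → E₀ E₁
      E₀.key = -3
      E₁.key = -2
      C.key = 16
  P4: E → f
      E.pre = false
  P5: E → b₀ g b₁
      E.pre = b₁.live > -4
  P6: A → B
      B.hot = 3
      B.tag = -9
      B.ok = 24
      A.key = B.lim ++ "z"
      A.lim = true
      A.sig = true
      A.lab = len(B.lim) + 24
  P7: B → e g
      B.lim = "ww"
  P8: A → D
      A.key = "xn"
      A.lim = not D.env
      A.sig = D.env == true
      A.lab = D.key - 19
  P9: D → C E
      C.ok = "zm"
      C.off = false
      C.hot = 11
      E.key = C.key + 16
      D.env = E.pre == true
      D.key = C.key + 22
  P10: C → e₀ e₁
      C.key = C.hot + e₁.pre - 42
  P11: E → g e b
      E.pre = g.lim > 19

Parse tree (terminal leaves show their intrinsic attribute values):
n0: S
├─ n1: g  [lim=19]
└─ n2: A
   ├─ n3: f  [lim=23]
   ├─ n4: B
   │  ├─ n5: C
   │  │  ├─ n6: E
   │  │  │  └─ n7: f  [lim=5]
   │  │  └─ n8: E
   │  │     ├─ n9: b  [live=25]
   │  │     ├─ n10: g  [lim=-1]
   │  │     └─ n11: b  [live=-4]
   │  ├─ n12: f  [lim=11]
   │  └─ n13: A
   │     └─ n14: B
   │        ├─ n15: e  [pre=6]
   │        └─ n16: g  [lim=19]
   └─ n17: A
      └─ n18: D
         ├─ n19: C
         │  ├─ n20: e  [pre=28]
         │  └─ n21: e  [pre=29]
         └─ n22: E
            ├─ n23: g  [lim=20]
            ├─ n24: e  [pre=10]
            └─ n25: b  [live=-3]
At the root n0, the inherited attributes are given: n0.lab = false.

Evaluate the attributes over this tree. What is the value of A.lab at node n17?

1

1. n0.lab = false  [given at root]
2. n1.lim = 19  [terminal]
3. n3.lim = 23  [terminal]
4. n4.hot = 27  [f.lim + 4]
5. n4.tag = 19  [f.lim - 4]
6. n4.ok = -4  [f.lim - 27]
7. n5.ok = "kk"  ["kk"]
8. n5.off = true  [B.hot == 27]
9. n5.hot = 28  [B.tag + 9]
10. n6.key = -3  [-3]
11. n7.lim = 5  [terminal]
12. n6.pre = false  [false]
13. n8.key = -2  [-2]
14. n9.live = 25  [terminal]
15. n10.lim = -1  [terminal]
16. n11.live = -4  [terminal]
17. n8.pre = false  [b₁.live > -4]
18. n5.key = 16  [16]
19. n12.lim = 11  [terminal]
20. n14.hot = 3  [3]
21. n14.tag = -9  [-9]
22. n14.ok = 24  [24]
23. n15.pre = 6  [terminal]
24. n16.lim = 19  [terminal]
25. n14.lim = "ww"  ["ww"]
26. n13.key = "wwz"  [B.lim ++ "z"]
27. n13.lim = true  [true]
28. n13.sig = true  [true]
29. n13.lab = 26  [len(B.lim) + 24]
30. n4.lim = "nv"  ["nv"]
31. n19.ok = "zm"  ["zm"]
32. n19.off = false  [false]
33. n19.hot = 11  [11]
34. n20.pre = 28  [terminal]
35. n21.pre = 29  [terminal]
36. n19.key = -2  [C.hot + e₁.pre - 42]
37. n22.key = 14  [C.key + 16]
38. n23.lim = 20  [terminal]
39. n24.pre = 10  [terminal]
40. n25.live = -3  [terminal]
41. n22.pre = true  [g.lim > 19]
42. n18.env = true  [E.pre == true]
43. n18.key = 20  [C.key + 22]
44. n17.key = "xn"  ["xn"]
45. n17.lim = false  [not D.env]
46. n17.sig = true  [D.env == true]
47. n17.lab = 1  [D.key - 19]
48. n2.key = "zxn"  ["z" ++ A₁.key]
49. n2.lim = false  [A₁.sig == false]
50. n2.sig = true  [A₁.sig == true]
51. n2.lab = 11  [f.lim - 12]
52. n0.key = 7  [g.lim - 12]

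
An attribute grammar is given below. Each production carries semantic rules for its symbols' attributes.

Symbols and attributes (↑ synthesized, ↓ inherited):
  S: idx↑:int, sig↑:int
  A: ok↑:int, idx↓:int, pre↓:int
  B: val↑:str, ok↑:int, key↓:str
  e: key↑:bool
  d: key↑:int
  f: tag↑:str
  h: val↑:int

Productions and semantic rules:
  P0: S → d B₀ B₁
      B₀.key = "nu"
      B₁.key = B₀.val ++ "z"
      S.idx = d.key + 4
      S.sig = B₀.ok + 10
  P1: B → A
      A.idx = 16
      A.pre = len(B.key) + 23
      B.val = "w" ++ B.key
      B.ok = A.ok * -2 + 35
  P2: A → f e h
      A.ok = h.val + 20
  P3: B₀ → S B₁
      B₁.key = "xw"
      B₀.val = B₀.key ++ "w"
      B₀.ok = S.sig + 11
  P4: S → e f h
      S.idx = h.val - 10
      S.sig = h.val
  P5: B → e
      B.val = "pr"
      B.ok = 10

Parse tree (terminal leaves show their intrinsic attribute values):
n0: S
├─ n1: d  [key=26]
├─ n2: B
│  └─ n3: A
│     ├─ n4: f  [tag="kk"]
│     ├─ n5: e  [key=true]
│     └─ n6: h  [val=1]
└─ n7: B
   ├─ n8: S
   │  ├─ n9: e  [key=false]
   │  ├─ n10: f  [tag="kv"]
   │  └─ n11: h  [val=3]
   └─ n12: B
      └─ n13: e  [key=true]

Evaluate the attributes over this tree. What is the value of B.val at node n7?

"wnuzw"

1. n1.key = 26  [terminal]
2. n2.key = "nu"  ["nu"]
3. n3.idx = 16  [16]
4. n3.pre = 25  [len(B.key) + 23]
5. n4.tag = "kk"  [terminal]
6. n5.key = true  [terminal]
7. n6.val = 1  [terminal]
8. n3.ok = 21  [h.val + 20]
9. n2.val = "wnu"  ["w" ++ B.key]
10. n2.ok = -7  [A.ok * -2 + 35]
11. n7.key = "wnuz"  [B₀.val ++ "z"]
12. n9.key = false  [terminal]
13. n10.tag = "kv"  [terminal]
14. n11.val = 3  [terminal]
15. n8.idx = -7  [h.val - 10]
16. n8.sig = 3  [h.val]
17. n12.key = "xw"  ["xw"]
18. n13.key = true  [terminal]
19. n12.val = "pr"  ["pr"]
20. n12.ok = 10  [10]
21. n7.val = "wnuzw"  [B₀.key ++ "w"]
22. n7.ok = 14  [S.sig + 11]
23. n0.idx = 30  [d.key + 4]
24. n0.sig = 3  [B₀.ok + 10]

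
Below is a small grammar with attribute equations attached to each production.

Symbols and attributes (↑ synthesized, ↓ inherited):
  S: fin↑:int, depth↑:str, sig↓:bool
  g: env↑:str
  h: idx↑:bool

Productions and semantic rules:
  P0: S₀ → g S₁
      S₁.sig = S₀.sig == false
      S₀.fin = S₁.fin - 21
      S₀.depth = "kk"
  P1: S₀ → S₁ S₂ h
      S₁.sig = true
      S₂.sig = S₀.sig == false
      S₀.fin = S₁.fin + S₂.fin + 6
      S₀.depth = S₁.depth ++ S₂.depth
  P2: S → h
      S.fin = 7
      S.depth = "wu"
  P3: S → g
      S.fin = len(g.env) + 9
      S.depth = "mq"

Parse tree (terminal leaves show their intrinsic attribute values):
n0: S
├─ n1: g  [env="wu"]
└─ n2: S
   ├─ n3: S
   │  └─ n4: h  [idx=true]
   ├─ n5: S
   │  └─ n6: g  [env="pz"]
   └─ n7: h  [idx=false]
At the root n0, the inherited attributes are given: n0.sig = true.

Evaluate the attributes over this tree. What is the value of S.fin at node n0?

3

1. n0.sig = true  [given at root]
2. n1.env = "wu"  [terminal]
3. n2.sig = false  [S₀.sig == false]
4. n3.sig = true  [true]
5. n4.idx = true  [terminal]
6. n3.fin = 7  [7]
7. n3.depth = "wu"  ["wu"]
8. n5.sig = true  [S₀.sig == false]
9. n6.env = "pz"  [terminal]
10. n5.fin = 11  [len(g.env) + 9]
11. n5.depth = "mq"  ["mq"]
12. n7.idx = false  [terminal]
13. n2.fin = 24  [S₁.fin + S₂.fin + 6]
14. n2.depth = "wumq"  [S₁.depth ++ S₂.depth]
15. n0.fin = 3  [S₁.fin - 21]
16. n0.depth = "kk"  ["kk"]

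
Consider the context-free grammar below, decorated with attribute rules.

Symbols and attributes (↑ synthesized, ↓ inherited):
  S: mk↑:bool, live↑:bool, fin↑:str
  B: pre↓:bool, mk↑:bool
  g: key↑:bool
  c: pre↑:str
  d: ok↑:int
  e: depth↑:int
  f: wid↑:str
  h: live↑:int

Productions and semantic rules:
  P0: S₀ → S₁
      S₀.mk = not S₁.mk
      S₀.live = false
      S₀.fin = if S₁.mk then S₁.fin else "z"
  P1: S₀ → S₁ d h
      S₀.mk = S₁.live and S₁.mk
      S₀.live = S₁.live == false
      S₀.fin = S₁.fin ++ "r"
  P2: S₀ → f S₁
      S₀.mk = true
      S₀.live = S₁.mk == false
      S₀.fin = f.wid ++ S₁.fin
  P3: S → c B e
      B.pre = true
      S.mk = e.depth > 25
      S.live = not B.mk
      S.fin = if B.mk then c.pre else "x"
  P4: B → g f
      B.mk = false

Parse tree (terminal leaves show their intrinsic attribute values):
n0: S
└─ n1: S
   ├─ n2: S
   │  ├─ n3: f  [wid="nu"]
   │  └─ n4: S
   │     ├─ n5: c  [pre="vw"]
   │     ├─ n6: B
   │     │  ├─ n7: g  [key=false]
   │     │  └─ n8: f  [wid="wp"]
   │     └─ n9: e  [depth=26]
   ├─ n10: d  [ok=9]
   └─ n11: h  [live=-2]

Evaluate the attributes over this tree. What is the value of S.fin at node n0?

"z"

1. n3.wid = "nu"  [terminal]
2. n5.pre = "vw"  [terminal]
3. n6.pre = true  [true]
4. n7.key = false  [terminal]
5. n8.wid = "wp"  [terminal]
6. n6.mk = false  [false]
7. n9.depth = 26  [terminal]
8. n4.mk = true  [e.depth > 25]
9. n4.live = true  [not B.mk]
10. n4.fin = "x"  [if B.mk then c.pre else "x"]
11. n2.mk = true  [true]
12. n2.live = false  [S₁.mk == false]
13. n2.fin = "nux"  [f.wid ++ S₁.fin]
14. n10.ok = 9  [terminal]
15. n11.live = -2  [terminal]
16. n1.mk = false  [S₁.live and S₁.mk]
17. n1.live = true  [S₁.live == false]
18. n1.fin = "nuxr"  [S₁.fin ++ "r"]
19. n0.mk = true  [not S₁.mk]
20. n0.live = false  [false]
21. n0.fin = "z"  [if S₁.mk then S₁.fin else "z"]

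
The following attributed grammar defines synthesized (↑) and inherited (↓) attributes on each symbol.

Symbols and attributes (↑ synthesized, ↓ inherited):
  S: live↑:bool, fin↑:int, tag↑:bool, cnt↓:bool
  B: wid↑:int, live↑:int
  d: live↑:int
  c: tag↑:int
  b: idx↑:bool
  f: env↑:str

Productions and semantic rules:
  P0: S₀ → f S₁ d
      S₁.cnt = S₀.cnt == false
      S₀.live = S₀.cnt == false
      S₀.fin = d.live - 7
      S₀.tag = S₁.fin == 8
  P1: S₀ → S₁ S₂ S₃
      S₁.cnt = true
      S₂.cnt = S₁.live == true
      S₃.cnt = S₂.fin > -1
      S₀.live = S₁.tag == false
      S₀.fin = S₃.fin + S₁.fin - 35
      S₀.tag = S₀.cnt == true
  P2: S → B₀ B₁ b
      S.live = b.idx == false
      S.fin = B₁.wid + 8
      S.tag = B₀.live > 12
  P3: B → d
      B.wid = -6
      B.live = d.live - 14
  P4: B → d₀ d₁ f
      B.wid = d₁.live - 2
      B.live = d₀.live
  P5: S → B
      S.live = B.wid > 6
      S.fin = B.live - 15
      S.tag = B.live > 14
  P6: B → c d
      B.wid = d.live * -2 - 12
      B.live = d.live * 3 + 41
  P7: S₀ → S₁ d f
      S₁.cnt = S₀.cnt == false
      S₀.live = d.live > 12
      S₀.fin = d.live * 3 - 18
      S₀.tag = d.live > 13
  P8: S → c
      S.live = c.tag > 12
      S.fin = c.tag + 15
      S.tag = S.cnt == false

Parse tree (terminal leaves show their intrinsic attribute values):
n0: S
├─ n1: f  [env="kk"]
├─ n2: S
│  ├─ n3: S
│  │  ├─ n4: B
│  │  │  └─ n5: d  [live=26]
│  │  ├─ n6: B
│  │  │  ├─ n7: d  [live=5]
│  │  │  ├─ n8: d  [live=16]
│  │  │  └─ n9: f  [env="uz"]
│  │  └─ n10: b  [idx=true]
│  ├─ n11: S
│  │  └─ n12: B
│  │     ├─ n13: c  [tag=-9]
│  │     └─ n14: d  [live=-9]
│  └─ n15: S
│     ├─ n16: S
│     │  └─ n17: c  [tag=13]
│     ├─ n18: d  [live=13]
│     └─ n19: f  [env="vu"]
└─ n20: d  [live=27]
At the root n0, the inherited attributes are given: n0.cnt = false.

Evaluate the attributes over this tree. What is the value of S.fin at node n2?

8

1. n0.cnt = false  [given at root]
2. n1.env = "kk"  [terminal]
3. n2.cnt = true  [S₀.cnt == false]
4. n3.cnt = true  [true]
5. n5.live = 26  [terminal]
6. n4.wid = -6  [-6]
7. n4.live = 12  [d.live - 14]
8. n7.live = 5  [terminal]
9. n8.live = 16  [terminal]
10. n9.env = "uz"  [terminal]
11. n6.wid = 14  [d₁.live - 2]
12. n6.live = 5  [d₀.live]
13. n10.idx = true  [terminal]
14. n3.live = false  [b.idx == false]
15. n3.fin = 22  [B₁.wid + 8]
16. n3.tag = false  [B₀.live > 12]
17. n11.cnt = false  [S₁.live == true]
18. n13.tag = -9  [terminal]
19. n14.live = -9  [terminal]
20. n12.wid = 6  [d.live * -2 - 12]
21. n12.live = 14  [d.live * 3 + 41]
22. n11.live = false  [B.wid > 6]
23. n11.fin = -1  [B.live - 15]
24. n11.tag = false  [B.live > 14]
25. n15.cnt = false  [S₂.fin > -1]
26. n16.cnt = true  [S₀.cnt == false]
27. n17.tag = 13  [terminal]
28. n16.live = true  [c.tag > 12]
29. n16.fin = 28  [c.tag + 15]
30. n16.tag = false  [S.cnt == false]
31. n18.live = 13  [terminal]
32. n19.env = "vu"  [terminal]
33. n15.live = true  [d.live > 12]
34. n15.fin = 21  [d.live * 3 - 18]
35. n15.tag = false  [d.live > 13]
36. n2.live = true  [S₁.tag == false]
37. n2.fin = 8  [S₃.fin + S₁.fin - 35]
38. n2.tag = true  [S₀.cnt == true]
39. n20.live = 27  [terminal]
40. n0.live = true  [S₀.cnt == false]
41. n0.fin = 20  [d.live - 7]
42. n0.tag = true  [S₁.fin == 8]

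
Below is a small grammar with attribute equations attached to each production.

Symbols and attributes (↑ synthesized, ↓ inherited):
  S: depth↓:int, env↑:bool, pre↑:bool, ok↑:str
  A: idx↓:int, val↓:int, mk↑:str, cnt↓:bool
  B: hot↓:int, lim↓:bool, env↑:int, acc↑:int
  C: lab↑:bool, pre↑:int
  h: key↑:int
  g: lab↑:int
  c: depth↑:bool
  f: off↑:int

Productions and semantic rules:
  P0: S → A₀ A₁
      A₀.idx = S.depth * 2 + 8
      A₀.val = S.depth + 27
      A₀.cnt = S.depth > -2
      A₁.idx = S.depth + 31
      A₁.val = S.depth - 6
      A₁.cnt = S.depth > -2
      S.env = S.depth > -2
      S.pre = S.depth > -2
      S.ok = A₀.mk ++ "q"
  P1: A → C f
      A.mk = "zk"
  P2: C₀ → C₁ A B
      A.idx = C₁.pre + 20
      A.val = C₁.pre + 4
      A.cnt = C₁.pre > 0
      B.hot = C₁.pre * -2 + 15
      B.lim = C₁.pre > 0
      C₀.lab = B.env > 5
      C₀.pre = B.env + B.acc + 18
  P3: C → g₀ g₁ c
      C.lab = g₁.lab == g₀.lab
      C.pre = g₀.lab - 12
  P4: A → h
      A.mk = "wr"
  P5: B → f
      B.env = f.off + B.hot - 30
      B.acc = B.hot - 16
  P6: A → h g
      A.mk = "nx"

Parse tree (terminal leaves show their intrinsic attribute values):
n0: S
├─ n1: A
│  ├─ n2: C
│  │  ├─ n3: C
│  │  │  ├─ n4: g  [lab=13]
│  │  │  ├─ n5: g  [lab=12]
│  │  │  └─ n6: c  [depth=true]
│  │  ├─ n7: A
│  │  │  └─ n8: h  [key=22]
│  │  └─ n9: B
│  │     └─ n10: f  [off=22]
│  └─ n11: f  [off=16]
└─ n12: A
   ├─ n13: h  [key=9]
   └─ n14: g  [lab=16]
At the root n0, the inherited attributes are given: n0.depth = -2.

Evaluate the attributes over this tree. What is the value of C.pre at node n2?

20

1. n0.depth = -2  [given at root]
2. n1.idx = 4  [S.depth * 2 + 8]
3. n1.val = 25  [S.depth + 27]
4. n1.cnt = false  [S.depth > -2]
5. n4.lab = 13  [terminal]
6. n5.lab = 12  [terminal]
7. n6.depth = true  [terminal]
8. n3.lab = false  [g₁.lab == g₀.lab]
9. n3.pre = 1  [g₀.lab - 12]
10. n7.idx = 21  [C₁.pre + 20]
11. n7.val = 5  [C₁.pre + 4]
12. n7.cnt = true  [C₁.pre > 0]
13. n8.key = 22  [terminal]
14. n7.mk = "wr"  ["wr"]
15. n9.hot = 13  [C₁.pre * -2 + 15]
16. n9.lim = true  [C₁.pre > 0]
17. n10.off = 22  [terminal]
18. n9.env = 5  [f.off + B.hot - 30]
19. n9.acc = -3  [B.hot - 16]
20. n2.lab = false  [B.env > 5]
21. n2.pre = 20  [B.env + B.acc + 18]
22. n11.off = 16  [terminal]
23. n1.mk = "zk"  ["zk"]
24. n12.idx = 29  [S.depth + 31]
25. n12.val = -8  [S.depth - 6]
26. n12.cnt = false  [S.depth > -2]
27. n13.key = 9  [terminal]
28. n14.lab = 16  [terminal]
29. n12.mk = "nx"  ["nx"]
30. n0.env = false  [S.depth > -2]
31. n0.pre = false  [S.depth > -2]
32. n0.ok = "zkq"  [A₀.mk ++ "q"]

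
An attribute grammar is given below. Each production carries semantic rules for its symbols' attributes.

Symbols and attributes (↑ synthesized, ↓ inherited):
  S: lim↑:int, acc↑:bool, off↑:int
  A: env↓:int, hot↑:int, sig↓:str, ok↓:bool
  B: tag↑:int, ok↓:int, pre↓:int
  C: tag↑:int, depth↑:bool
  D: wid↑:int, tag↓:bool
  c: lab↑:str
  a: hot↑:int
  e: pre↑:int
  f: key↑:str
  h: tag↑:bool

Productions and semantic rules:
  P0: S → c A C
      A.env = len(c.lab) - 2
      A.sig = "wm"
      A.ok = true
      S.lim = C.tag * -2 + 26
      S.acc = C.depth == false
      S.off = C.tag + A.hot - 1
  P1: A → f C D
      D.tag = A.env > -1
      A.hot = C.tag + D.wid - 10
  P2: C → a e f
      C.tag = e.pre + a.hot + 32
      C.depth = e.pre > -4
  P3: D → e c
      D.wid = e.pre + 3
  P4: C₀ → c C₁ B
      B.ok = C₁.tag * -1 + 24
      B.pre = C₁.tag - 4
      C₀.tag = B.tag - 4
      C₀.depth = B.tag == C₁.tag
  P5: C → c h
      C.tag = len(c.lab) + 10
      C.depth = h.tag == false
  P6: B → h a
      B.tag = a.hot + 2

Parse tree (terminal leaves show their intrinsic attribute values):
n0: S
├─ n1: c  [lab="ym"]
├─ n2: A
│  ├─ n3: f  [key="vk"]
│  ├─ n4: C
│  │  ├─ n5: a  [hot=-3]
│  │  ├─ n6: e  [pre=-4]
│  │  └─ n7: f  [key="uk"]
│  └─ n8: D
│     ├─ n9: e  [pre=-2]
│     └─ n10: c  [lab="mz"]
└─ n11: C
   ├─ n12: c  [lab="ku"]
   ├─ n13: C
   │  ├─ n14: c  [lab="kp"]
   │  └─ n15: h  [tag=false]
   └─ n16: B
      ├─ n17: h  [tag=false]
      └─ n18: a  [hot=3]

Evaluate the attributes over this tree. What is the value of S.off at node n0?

1. n1.lab = "ym"  [terminal]
2. n2.env = 0  [len(c.lab) - 2]
3. n2.sig = "wm"  ["wm"]
4. n2.ok = true  [true]
5. n3.key = "vk"  [terminal]
6. n5.hot = -3  [terminal]
7. n6.pre = -4  [terminal]
8. n7.key = "uk"  [terminal]
9. n4.tag = 25  [e.pre + a.hot + 32]
10. n4.depth = false  [e.pre > -4]
11. n8.tag = true  [A.env > -1]
12. n9.pre = -2  [terminal]
13. n10.lab = "mz"  [terminal]
14. n8.wid = 1  [e.pre + 3]
15. n2.hot = 16  [C.tag + D.wid - 10]
16. n12.lab = "ku"  [terminal]
17. n14.lab = "kp"  [terminal]
18. n15.tag = false  [terminal]
19. n13.tag = 12  [len(c.lab) + 10]
20. n13.depth = true  [h.tag == false]
21. n16.ok = 12  [C₁.tag * -1 + 24]
22. n16.pre = 8  [C₁.tag - 4]
23. n17.tag = false  [terminal]
24. n18.hot = 3  [terminal]
25. n16.tag = 5  [a.hot + 2]
26. n11.tag = 1  [B.tag - 4]
27. n11.depth = false  [B.tag == C₁.tag]
28. n0.lim = 24  [C.tag * -2 + 26]
29. n0.acc = true  [C.depth == false]
30. n0.off = 16  [C.tag + A.hot - 1]

16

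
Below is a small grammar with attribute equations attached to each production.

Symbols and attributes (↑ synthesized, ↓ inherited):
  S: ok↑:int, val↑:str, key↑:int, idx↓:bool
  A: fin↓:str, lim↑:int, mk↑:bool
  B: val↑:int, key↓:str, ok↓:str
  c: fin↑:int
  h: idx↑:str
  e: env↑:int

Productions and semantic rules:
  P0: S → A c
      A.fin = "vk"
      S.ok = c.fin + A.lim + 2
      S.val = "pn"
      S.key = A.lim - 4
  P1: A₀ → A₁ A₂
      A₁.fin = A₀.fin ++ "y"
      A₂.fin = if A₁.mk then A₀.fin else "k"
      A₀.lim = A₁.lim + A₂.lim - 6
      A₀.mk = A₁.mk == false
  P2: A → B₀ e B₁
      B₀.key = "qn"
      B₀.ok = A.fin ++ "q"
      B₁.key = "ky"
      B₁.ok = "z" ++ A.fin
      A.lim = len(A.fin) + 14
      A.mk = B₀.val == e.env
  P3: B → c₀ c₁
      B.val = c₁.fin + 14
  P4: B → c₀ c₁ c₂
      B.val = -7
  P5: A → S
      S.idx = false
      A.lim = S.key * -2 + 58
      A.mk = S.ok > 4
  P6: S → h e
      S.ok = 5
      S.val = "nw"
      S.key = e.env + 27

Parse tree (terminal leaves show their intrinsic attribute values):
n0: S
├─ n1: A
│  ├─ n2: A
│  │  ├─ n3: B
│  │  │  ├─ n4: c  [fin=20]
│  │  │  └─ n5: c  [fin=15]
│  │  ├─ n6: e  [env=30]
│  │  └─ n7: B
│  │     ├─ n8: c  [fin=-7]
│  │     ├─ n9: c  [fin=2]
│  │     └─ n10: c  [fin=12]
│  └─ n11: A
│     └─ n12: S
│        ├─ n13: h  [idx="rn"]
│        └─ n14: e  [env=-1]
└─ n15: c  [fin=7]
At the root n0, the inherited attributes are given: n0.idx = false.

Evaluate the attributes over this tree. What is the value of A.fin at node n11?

1. n0.idx = false  [given at root]
2. n1.fin = "vk"  ["vk"]
3. n2.fin = "vky"  [A₀.fin ++ "y"]
4. n3.key = "qn"  ["qn"]
5. n3.ok = "vkyq"  [A.fin ++ "q"]
6. n4.fin = 20  [terminal]
7. n5.fin = 15  [terminal]
8. n3.val = 29  [c₁.fin + 14]
9. n6.env = 30  [terminal]
10. n7.key = "ky"  ["ky"]
11. n7.ok = "zvky"  ["z" ++ A.fin]
12. n8.fin = -7  [terminal]
13. n9.fin = 2  [terminal]
14. n10.fin = 12  [terminal]
15. n7.val = -7  [-7]
16. n2.lim = 17  [len(A.fin) + 14]
17. n2.mk = false  [B₀.val == e.env]
18. n11.fin = "k"  [if A₁.mk then A₀.fin else "k"]
19. n12.idx = false  [false]
20. n13.idx = "rn"  [terminal]
21. n14.env = -1  [terminal]
22. n12.ok = 5  [5]
23. n12.val = "nw"  ["nw"]
24. n12.key = 26  [e.env + 27]
25. n11.lim = 6  [S.key * -2 + 58]
26. n11.mk = true  [S.ok > 4]
27. n1.lim = 17  [A₁.lim + A₂.lim - 6]
28. n1.mk = true  [A₁.mk == false]
29. n15.fin = 7  [terminal]
30. n0.ok = 26  [c.fin + A.lim + 2]
31. n0.val = "pn"  ["pn"]
32. n0.key = 13  [A.lim - 4]

"k"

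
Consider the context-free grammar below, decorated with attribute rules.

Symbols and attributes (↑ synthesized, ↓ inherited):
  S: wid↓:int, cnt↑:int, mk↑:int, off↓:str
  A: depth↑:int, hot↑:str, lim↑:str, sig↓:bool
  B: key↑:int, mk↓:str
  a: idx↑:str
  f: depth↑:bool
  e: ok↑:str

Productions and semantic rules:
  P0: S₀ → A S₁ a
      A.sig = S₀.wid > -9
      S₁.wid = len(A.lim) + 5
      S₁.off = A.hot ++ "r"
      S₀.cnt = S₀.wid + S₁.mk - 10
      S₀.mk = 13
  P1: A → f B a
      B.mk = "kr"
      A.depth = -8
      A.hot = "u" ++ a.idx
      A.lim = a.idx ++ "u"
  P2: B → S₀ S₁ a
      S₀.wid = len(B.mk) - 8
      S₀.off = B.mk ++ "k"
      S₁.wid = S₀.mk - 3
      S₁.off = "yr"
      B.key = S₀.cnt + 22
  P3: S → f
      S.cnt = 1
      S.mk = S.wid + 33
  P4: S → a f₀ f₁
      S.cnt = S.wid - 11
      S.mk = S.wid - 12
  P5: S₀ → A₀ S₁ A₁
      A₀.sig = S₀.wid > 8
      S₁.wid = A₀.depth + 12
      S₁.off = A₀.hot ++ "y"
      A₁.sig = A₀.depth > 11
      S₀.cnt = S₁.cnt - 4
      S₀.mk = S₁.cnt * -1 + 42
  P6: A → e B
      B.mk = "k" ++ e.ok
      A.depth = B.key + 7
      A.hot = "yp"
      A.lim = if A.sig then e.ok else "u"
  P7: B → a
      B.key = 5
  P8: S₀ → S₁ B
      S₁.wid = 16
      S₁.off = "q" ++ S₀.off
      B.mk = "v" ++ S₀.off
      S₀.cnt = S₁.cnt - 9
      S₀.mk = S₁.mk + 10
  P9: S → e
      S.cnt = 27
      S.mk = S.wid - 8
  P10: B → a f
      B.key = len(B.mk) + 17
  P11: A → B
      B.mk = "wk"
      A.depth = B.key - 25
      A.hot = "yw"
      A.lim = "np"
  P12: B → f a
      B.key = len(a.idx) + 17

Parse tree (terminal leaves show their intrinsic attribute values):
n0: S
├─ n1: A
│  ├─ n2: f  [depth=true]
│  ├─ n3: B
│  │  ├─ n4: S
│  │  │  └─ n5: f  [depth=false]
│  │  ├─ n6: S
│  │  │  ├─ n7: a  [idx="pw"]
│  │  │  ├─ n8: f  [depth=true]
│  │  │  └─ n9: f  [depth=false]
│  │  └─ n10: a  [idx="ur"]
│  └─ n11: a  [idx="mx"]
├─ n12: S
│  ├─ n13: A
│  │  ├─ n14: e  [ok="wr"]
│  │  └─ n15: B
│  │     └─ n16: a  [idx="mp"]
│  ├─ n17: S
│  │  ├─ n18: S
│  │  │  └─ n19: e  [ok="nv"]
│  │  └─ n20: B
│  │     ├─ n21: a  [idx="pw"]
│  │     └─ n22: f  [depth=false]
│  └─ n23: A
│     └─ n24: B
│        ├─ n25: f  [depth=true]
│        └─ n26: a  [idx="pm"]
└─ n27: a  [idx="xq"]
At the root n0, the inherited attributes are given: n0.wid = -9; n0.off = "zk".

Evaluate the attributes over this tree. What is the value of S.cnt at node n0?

5

1. n0.wid = -9  [given at root]
2. n0.off = "zk"  [given at root]
3. n1.sig = false  [S₀.wid > -9]
4. n2.depth = true  [terminal]
5. n3.mk = "kr"  ["kr"]
6. n4.wid = -6  [len(B.mk) - 8]
7. n4.off = "krk"  [B.mk ++ "k"]
8. n5.depth = false  [terminal]
9. n4.cnt = 1  [1]
10. n4.mk = 27  [S.wid + 33]
11. n6.wid = 24  [S₀.mk - 3]
12. n6.off = "yr"  ["yr"]
13. n7.idx = "pw"  [terminal]
14. n8.depth = true  [terminal]
15. n9.depth = false  [terminal]
16. n6.cnt = 13  [S.wid - 11]
17. n6.mk = 12  [S.wid - 12]
18. n10.idx = "ur"  [terminal]
19. n3.key = 23  [S₀.cnt + 22]
20. n11.idx = "mx"  [terminal]
21. n1.depth = -8  [-8]
22. n1.hot = "umx"  ["u" ++ a.idx]
23. n1.lim = "mxu"  [a.idx ++ "u"]
24. n12.wid = 8  [len(A.lim) + 5]
25. n12.off = "umxr"  [A.hot ++ "r"]
26. n13.sig = false  [S₀.wid > 8]
27. n14.ok = "wr"  [terminal]
28. n15.mk = "kwr"  ["k" ++ e.ok]
29. n16.idx = "mp"  [terminal]
30. n15.key = 5  [5]
31. n13.depth = 12  [B.key + 7]
32. n13.hot = "yp"  ["yp"]
33. n13.lim = "u"  [if A.sig then e.ok else "u"]
34. n17.wid = 24  [A₀.depth + 12]
35. n17.off = "ypy"  [A₀.hot ++ "y"]
36. n18.wid = 16  [16]
37. n18.off = "qypy"  ["q" ++ S₀.off]
38. n19.ok = "nv"  [terminal]
39. n18.cnt = 27  [27]
40. n18.mk = 8  [S.wid - 8]
41. n20.mk = "vypy"  ["v" ++ S₀.off]
42. n21.idx = "pw"  [terminal]
43. n22.depth = false  [terminal]
44. n20.key = 21  [len(B.mk) + 17]
45. n17.cnt = 18  [S₁.cnt - 9]
46. n17.mk = 18  [S₁.mk + 10]
47. n23.sig = true  [A₀.depth > 11]
48. n24.mk = "wk"  ["wk"]
49. n25.depth = true  [terminal]
50. n26.idx = "pm"  [terminal]
51. n24.key = 19  [len(a.idx) + 17]
52. n23.depth = -6  [B.key - 25]
53. n23.hot = "yw"  ["yw"]
54. n23.lim = "np"  ["np"]
55. n12.cnt = 14  [S₁.cnt - 4]
56. n12.mk = 24  [S₁.cnt * -1 + 42]
57. n27.idx = "xq"  [terminal]
58. n0.cnt = 5  [S₀.wid + S₁.mk - 10]
59. n0.mk = 13  [13]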